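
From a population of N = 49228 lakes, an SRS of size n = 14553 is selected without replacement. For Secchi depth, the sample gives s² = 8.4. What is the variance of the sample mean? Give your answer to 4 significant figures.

4.066 × 10^-4

Under SRS without replacement, Var(ȳ) = (1 − f)·s²/n with f = n/N = 14553/49228 = 0.29562444.
Var(ȳ) = (1 − 0.29562444)·8.4/14553 = 0.70437556·5.7720058 × 10^-4 = 4.0656598 × 10^-4.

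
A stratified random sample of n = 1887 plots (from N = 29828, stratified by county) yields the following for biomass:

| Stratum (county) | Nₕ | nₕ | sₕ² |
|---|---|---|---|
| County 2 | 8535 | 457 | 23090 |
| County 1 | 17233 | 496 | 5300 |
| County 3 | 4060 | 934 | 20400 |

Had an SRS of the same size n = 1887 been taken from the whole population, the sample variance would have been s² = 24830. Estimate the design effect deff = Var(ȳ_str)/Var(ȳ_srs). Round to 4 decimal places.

Var(ȳ_str) = Σ Wₕ²(1−fₕ)sₕ²/nₕ with Wₕ = Nₕ/29828:
  County 2: (8535/29828)²·(1−457/8535)·23090/457 = 3.9153162
  County 1: (17233/29828)²·(1−496/17233)·5300/496 = 3.4640522
  County 3: (4060/29828)²·(1−934/4060)·20400/934 = 0.31156598
  → Var(ȳ_str) = 7.6909344.
Var(ȳ_srs) = (1 − 1887/29828)·24830/1887 = 12.326013.
deff = 7.6909344 / 12.326013 = 0.6240.

0.6240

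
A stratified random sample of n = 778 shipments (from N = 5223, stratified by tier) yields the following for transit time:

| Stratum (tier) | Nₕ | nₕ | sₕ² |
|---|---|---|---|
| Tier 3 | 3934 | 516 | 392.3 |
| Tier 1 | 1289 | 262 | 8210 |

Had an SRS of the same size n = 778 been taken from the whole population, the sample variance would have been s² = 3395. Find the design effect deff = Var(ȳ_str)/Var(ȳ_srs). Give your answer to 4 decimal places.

Var(ȳ_str) = Σ Wₕ²(1−fₕ)sₕ²/nₕ with Wₕ = Nₕ/5223:
  Tier 3: (3934/5223)²·(1−516/3934)·392.3/516 = 0.37474424
  Tier 1: (1289/5223)²·(1−262/1289)·8210/262 = 1.5206357
  → Var(ȳ_str) = 1.8953799.
Var(ȳ_srs) = (1 − 778/5223)·3395/778 = 3.7137436.
deff = 1.8953799 / 3.7137436 = 0.5104.

0.5104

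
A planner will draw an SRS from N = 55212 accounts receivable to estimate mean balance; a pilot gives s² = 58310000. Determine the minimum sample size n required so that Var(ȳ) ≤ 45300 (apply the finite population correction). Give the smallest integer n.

1258

Without fpc, n₀ = s²/D = 58310000/45300 = 1287.1965.
With fpc, (1 − n/N)·s²/n ≤ D requires n ≥ n₀/(1 + n₀/N) = 1287.1965/(1 + 1287.1965/55212) = 1257.8709.
Rounding up, n = 1258.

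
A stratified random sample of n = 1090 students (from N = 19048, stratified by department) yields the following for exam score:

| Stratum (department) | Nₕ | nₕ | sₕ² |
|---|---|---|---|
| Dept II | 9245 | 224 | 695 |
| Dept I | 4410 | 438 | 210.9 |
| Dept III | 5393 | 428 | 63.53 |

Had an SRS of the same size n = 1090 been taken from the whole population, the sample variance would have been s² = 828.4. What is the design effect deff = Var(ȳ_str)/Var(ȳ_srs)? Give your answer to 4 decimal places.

Var(ȳ_str) = Σ Wₕ²(1−fₕ)sₕ²/nₕ with Wₕ = Nₕ/19048:
  Dept II: (9245/19048)²·(1−224/9245)·695/224 = 0.71318076
  Dept I: (4410/19048)²·(1−438/4410)·210.9/438 = 0.023246177
  Dept III: (5393/19048)²·(1−428/5393)·63.53/428 = 0.010954334
  → Var(ȳ_str) = 0.74738127.
Var(ȳ_srs) = (1 − 1090/19048)·828.4/1090 = 0.71650987.
deff = 0.74738127 / 0.71650987 = 1.0431.

1.0431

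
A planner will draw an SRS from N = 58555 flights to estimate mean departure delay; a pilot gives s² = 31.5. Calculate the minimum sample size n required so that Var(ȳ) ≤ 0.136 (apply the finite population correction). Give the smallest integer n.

231

Without fpc, n₀ = s²/D = 31.5/0.136 = 231.6176.
With fpc, (1 − n/N)·s²/n ≤ D requires n ≥ n₀/(1 + n₀/N) = 231.6176/(1 + 231.6176/58555) = 230.7050.
Rounding up, n = 231.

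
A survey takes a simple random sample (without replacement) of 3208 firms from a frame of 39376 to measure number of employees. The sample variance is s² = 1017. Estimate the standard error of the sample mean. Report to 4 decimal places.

Under SRS without replacement, Var(ȳ) = (1 − f)·s²/n with f = n/N = 3208/39376 = 0.08147095.
Var(ȳ) = (1 − 0.08147095)·1017/3208 = 0.91852905·0.31701995 = 0.29119203.
SE(ȳ) = √(0.29119203) = 0.5396.

0.5396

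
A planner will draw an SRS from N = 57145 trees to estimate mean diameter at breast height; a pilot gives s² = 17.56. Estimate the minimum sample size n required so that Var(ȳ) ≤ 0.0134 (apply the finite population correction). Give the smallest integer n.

1282

Without fpc, n₀ = s²/D = 17.56/0.0134 = 1310.4478.
With fpc, (1 − n/N)·s²/n ≤ D requires n ≥ n₀/(1 + n₀/N) = 1310.4478/(1 + 1310.4478/57145) = 1281.0703.
Rounding up, n = 1282.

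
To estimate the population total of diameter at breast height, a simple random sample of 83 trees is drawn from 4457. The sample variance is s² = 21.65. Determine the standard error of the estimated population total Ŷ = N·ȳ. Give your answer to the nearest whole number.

2255

Var(Ŷ) = N²·Var(ȳ) = N²·(1 − n/N)·s²/n.
f = 83/4457 = 0.01862239; Var(ȳ) = 0.98137761·21.65/83 = 0.25598585.
Var(Ŷ) = 4457² · 0.25598585 = 5.0851203 × 10^6.
SE(Ŷ) = √(5.0851203 × 10^6) = 2255.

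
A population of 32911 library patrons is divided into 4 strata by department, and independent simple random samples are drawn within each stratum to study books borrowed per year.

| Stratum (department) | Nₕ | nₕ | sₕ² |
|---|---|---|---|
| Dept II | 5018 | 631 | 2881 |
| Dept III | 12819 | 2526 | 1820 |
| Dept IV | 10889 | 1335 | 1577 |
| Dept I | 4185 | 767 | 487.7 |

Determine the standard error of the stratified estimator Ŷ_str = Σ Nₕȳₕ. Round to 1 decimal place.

Var(Ŷ_str) = Σₕ Nₕ²(1 − fₕ)sₕ²/nₕ.
Dept II: 5018²·(1 − 631/5018)·2881/631 = 1.0051068 × 10^8.
Dept III: 12819²·(1 − 2526/12819)·1820/2526 = 9.5067957 × 10^7.
Dept IV: 10889²·(1 − 1335/10889)·1577/1335 = 1.2289201 × 10^8.
Dept I: 4185²·(1 − 767/4185)·487.7/767 = 9.0954651 × 10^6.
Sum = 3.2756611 × 10^8.
SE = √(3.2756611 × 10^8) = 18098.8.

18098.8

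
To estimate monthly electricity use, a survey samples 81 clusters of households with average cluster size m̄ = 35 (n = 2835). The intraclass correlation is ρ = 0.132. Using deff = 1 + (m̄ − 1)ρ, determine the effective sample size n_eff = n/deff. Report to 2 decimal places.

deff = 1 + (35 − 1)·0.132 = 1 + 4.488 = 5.488.
n_eff = 2835 / 5.488 = 516.58.

516.58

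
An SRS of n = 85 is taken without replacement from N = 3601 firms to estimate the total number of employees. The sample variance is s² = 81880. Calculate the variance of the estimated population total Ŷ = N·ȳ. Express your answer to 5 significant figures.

1.2196 × 10^10

Var(Ŷ) = N²·Var(ȳ) = N²·(1 − n/N)·s²/n.
f = 85/3601 = 0.02360455; Var(ȳ) = 0.97639545·81880/85 = 940.55599.
Var(Ŷ) = 3601² · 940.55599 = 1.2196379 × 10^10.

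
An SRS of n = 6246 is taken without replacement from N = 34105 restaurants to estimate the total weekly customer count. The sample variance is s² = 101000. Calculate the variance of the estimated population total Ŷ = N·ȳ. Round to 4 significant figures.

1.536 × 10^10

Var(Ŷ) = N²·Var(ȳ) = N²·(1 − n/N)·s²/n.
f = 6246/34105 = 0.18314030; Var(ȳ) = 0.81685970·101000/6246 = 13.208906.
Var(Ŷ) = 34105² · 13.208906 = 1.5363953 × 10^10.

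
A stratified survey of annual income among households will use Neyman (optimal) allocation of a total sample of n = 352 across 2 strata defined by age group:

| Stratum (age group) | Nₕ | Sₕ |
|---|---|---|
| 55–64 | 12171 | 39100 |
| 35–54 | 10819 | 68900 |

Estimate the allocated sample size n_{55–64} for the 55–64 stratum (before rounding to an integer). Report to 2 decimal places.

137.16

Neyman allocation: nₕ = n·NₕSₕ / Σⱼ NⱼSⱼ.
Σ NⱼSⱼ = 12171·39100 + 10819·68900 = 1.2213152 × 10^9.
n_{55–64} = 352·12171·39100 / (1.2213152 × 10^9) = 137.16.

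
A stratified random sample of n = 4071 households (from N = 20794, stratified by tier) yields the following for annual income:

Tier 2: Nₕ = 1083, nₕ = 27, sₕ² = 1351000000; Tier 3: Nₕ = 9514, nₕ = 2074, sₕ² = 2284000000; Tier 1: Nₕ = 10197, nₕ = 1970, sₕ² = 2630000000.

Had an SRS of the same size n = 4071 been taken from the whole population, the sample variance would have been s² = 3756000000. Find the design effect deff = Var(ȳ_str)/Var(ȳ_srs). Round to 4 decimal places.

0.7704

Var(ȳ_str) = Σ Wₕ²(1−fₕ)sₕ²/nₕ with Wₕ = Nₕ/20794:
  Tier 2: (1083/20794)²·(1−27/1083)·1351000000/27 = 132345.1
  Tier 3: (9514/20794)²·(1−2074/9514)·2284000000/2074 = 180279.92
  Tier 1: (10197/20794)²·(1−1970/10197)·2630000000/1970 = 259016.46
  → Var(ȳ_str) = 571641.48.
Var(ȳ_srs) = (1 − 4071/20794)·3756000000/4071 = 741994.41.
deff = 571641.48 / 741994.41 = 0.7704.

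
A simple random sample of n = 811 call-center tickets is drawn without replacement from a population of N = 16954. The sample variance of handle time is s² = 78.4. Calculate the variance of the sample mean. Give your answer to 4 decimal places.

0.0920

Under SRS without replacement, Var(ȳ) = (1 − f)·s²/n with f = n/N = 811/16954 = 0.04783532.
Var(ȳ) = (1 − 0.04783532)·78.4/811 = 0.95216468·0.096670777 = 0.092046499.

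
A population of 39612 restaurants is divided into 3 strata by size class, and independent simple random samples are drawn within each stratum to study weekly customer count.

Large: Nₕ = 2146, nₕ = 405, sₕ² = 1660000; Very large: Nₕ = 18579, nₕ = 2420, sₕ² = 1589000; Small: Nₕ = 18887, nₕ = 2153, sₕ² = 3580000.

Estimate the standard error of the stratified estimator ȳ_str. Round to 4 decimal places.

Var(ȳ_str) = Σₕ Wₕ²(1 − fₕ)sₕ²/nₕ with Wₕ = Nₕ/N, N = 39612.
Large: Wₕ = 0.05417550; term = 0.05417550²·(1 − 0.18872321)·1660000/405 = 9.75951.
Very large: Wₕ = 0.46902454; term = 0.46902454²·(1 − 0.13025459)·1589000/2420 = 125.62955.
Small: Wₕ = 0.47679996; term = 0.47679996²·(1 − 0.11399375)·3580000/2153 = 334.92549.
Sum = 470.31455.
SE = √(470.31455) = 21.6867.

21.6867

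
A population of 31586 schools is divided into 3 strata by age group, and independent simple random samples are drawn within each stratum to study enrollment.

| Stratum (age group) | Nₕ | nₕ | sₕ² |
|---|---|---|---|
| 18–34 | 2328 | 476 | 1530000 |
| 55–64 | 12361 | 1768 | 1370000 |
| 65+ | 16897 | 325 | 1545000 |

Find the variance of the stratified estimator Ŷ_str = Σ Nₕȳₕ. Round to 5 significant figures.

1.4465 × 10^12

Var(Ŷ_str) = Σₕ Nₕ²(1 − fₕ)sₕ²/nₕ.
18–34: 2328²·(1 − 476/2328)·1530000/476 = 1.3858251 × 10^10.
55–64: 12361²·(1 − 1768/12361)·1370000/1768 = 1.0146374 × 10^11.
65+: 16897²·(1 − 325/16897)·1545000/325 = 1.3311581 × 10^12.
Sum = 1.4464801 × 10^12.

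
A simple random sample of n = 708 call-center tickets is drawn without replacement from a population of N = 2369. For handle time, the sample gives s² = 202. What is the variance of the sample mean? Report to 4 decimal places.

0.2000

Under SRS without replacement, Var(ȳ) = (1 − f)·s²/n with f = n/N = 708/2369 = 0.29886028.
Var(ȳ) = (1 − 0.29886028)·202/708 = 0.70113972·0.28531073 = 0.20004269.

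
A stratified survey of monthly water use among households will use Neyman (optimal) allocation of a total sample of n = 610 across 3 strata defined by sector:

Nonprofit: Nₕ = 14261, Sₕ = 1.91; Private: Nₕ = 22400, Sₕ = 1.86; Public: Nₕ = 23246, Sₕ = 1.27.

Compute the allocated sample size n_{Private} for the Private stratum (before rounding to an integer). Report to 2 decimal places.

258.22

Neyman allocation: nₕ = n·NₕSₕ / Σⱼ NⱼSⱼ.
Σ NⱼSⱼ = 14261·1.91 + 22400·1.86 + 23246·1.27 = 98424.93.
n_{Private} = 610·22400·1.86 / 98424.93 = 258.22.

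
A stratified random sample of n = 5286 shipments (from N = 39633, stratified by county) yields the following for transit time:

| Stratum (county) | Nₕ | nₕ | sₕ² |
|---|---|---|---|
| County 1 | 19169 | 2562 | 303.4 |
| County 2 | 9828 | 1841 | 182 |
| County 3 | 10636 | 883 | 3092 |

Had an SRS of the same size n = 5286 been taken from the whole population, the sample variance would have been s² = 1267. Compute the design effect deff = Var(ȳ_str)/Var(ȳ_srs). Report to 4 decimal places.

1.2526

Var(ȳ_str) = Σ Wₕ²(1−fₕ)sₕ²/nₕ with Wₕ = Nₕ/39633:
  County 1: (19169/39633)²·(1−2562/19169)·303.4/2562 = 0.024000108
  County 2: (9828/39633)²·(1−1841/9828)·182/1841 = 0.0049402911
  County 3: (10636/39633)²·(1−883/10636)·3092/883 = 0.23124984
  → Var(ȳ_str) = 0.26019024.
Var(ȳ_srs) = (1 − 5286/39633)·1267/5286 = 0.20772144.
deff = 0.26019024 / 0.20772144 = 1.2526.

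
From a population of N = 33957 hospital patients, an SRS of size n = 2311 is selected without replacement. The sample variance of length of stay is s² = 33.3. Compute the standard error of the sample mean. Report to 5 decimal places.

Under SRS without replacement, Var(ȳ) = (1 − f)·s²/n with f = n/N = 2311/33957 = 0.06805666.
Var(ȳ) = (1 − 0.06805666)·33.3/2311 = 0.93194334·0.014409347 = 0.013428695.
SE(ȳ) = √(0.013428695) = 0.11588.

0.11588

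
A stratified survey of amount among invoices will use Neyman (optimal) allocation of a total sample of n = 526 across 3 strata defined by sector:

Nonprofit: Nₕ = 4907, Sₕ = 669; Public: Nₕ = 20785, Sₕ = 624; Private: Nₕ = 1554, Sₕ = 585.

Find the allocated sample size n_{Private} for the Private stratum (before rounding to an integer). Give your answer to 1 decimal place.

27.9

Neyman allocation: nₕ = n·NₕSₕ / Σⱼ NⱼSⱼ.
Σ NⱼSⱼ = 4907·669 + 20785·624 + 1554·585 = 1.7161713 × 10^7.
n_{Private} = 526·1554·585 / (1.7161713 × 10^7) = 27.9.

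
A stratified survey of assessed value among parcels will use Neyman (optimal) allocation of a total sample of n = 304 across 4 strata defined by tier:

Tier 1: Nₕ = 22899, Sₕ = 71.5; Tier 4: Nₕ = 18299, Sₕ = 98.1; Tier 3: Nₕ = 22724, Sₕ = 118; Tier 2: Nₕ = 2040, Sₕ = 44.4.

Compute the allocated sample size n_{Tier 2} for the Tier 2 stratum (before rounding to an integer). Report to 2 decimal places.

4.44

Neyman allocation: nₕ = n·NₕSₕ / Σⱼ NⱼSⱼ.
Σ NⱼSⱼ = 22899·71.5 + 18299·98.1 + 22724·118 + 2040·44.4 = 6.2044184 × 10^6.
n_{Tier 2} = 304·2040·44.4 / (6.2044184 × 10^6) = 4.44.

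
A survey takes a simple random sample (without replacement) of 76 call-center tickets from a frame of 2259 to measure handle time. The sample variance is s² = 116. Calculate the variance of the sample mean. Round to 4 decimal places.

Under SRS without replacement, Var(ȳ) = (1 − f)·s²/n with f = n/N = 76/2259 = 0.03364320.
Var(ȳ) = (1 − 0.03364320)·116/76 = 0.96635680·1.5263158 = 1.4749656.

1.4750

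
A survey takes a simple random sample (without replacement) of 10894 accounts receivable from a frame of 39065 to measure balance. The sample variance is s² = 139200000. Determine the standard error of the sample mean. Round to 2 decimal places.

95.99

Under SRS without replacement, Var(ȳ) = (1 − f)·s²/n with f = n/N = 10894/39065 = 0.27886855.
Var(ȳ) = (1 − 0.27886855)·139200000/10894 = 0.72113145·12777.676 = 9214.3838.
SE(ȳ) = √(9214.3838) = 95.99.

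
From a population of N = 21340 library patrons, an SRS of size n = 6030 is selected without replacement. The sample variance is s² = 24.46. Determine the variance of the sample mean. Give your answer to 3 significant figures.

Under SRS without replacement, Var(ȳ) = (1 − f)·s²/n with f = n/N = 6030/21340 = 0.28256795.
Var(ȳ) = (1 − 0.28256795)·24.46/6030 = 0.71743205·0.0040563847 = 0.0029101804.

0.00291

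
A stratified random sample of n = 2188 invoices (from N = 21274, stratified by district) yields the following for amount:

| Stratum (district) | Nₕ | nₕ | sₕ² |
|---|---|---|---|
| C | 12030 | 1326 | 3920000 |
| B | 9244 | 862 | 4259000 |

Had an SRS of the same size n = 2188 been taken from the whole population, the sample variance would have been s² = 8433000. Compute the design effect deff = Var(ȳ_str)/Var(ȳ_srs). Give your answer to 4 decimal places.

0.4879

Var(ȳ_str) = Σ Wₕ²(1−fₕ)sₕ²/nₕ with Wₕ = Nₕ/21274:
  C: (12030/21274)²·(1−1326/12030)·3920000/1326 = 841.11613
  B: (9244/21274)²·(1−862/9244)·4259000/862 = 845.88176
  → Var(ȳ_str) = 1686.9979.
Var(ȳ_srs) = (1 − 2188/21274)·8433000/2188 = 3457.8054.
deff = 1686.9979 / 3457.8054 = 0.4879.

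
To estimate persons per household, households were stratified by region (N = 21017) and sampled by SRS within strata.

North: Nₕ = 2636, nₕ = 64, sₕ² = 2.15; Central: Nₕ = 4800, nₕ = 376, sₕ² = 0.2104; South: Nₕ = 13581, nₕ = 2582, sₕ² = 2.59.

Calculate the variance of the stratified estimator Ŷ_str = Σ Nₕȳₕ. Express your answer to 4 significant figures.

389500

Var(Ŷ_str) = Σₕ Nₕ²(1 − fₕ)sₕ²/nₕ.
North: 2636²·(1 − 64/2636)·2.15/64 = 227758.64.
Central: 4800²·(1 − 376/4800)·0.2104/376 = 11882.676.
South: 13581²·(1 − 2582/13581)·2.59/2582 = 149840.25.
Sum = 389481.57.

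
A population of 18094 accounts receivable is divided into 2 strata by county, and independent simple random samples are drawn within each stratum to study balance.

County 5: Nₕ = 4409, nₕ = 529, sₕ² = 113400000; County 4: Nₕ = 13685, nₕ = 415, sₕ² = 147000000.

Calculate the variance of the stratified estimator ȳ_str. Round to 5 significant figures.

Var(ȳ_str) = Σₕ Wₕ²(1 − fₕ)sₕ²/nₕ with Wₕ = Nₕ/N, N = 18094.
County 5: Wₕ = 0.24367194; term = 0.24367194²·(1 − 0.11998186)·113400000/529 = 11201.084.
County 4: Wₕ = 0.75632806; term = 0.75632806²·(1 − 0.03032517)·147000000/415 = 196478.84.
Sum = 207679.92.

207680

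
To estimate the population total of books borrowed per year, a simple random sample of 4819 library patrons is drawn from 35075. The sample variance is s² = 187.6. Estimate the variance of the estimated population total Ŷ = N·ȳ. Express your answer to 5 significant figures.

4.1313 × 10^7

Var(Ŷ) = N²·Var(ȳ) = N²·(1 − n/N)·s²/n.
f = 4819/35075 = 0.13739130; Var(ȳ) = 0.86260870·187.6/4819 = 0.0335807.
Var(Ŷ) = 35075² · 0.0335807 = 4.1312845 × 10^7.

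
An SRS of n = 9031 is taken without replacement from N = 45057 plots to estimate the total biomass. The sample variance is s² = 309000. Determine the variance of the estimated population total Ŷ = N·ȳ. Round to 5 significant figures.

5.5539 × 10^10

Var(Ŷ) = N²·Var(ȳ) = N²·(1 − n/N)·s²/n.
f = 9031/45057 = 0.20043500; Var(ȳ) = 0.79956500·309000/9031 = 27.3575.
Var(Ŷ) = 45057² · 27.3575 = 5.553937 × 10^10.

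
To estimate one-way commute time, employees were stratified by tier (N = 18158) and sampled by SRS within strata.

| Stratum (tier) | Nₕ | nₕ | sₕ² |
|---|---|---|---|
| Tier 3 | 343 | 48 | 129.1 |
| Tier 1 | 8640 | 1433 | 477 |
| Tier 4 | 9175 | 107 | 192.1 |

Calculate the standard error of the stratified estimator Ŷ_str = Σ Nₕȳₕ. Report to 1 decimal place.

13052.5

Var(Ŷ_str) = Σₕ Nₕ²(1 − fₕ)sₕ²/nₕ.
Tier 3: 343²·(1 − 48/343)·129.1/48 = 272145.49.
Tier 1: 8640²·(1 − 1433/8640)·477/1433 = 2.0727191 × 10^7.
Tier 4: 9175²·(1 − 107/9175)·192.1/107 = 1.4936924 × 10^8.
Sum = 1.7036858 × 10^8.
SE = √(1.7036858 × 10^8) = 13052.5.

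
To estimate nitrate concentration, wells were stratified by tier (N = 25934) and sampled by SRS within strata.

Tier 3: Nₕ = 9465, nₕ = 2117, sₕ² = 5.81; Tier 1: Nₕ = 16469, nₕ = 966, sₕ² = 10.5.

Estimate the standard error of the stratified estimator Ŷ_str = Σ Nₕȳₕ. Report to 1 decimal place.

Var(Ŷ_str) = Σₕ Nₕ²(1 − fₕ)sₕ²/nₕ.
Tier 3: 9465²·(1 − 2117/9465)·5.81/2117 = 190873.24.
Tier 1: 16469²·(1 − 966/16469)·10.5/966 = 2.7752055 × 10^6.
Sum = 2.9660787 × 10^6.
SE = √(2.9660787 × 10^6) = 1722.2.

1722.2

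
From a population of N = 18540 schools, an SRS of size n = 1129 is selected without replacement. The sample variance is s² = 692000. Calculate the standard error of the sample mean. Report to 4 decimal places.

Under SRS without replacement, Var(ȳ) = (1 − f)·s²/n with f = n/N = 1129/18540 = 0.06089536.
Var(ȳ) = (1 − 0.06089536)·692000/1129 = 0.93910464·612.9318 = 575.60709.
SE(ȳ) = √(575.60709) = 23.9918.

23.9918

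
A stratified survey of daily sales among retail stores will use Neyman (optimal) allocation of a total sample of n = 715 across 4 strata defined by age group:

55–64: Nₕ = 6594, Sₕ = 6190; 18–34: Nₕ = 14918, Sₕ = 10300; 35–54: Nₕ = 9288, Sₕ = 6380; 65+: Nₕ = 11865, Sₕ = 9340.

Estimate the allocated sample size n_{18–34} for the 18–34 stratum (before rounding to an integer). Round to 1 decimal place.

301.4

Neyman allocation: nₕ = n·NₕSₕ / Σⱼ NⱼSⱼ.
Σ NⱼSⱼ = 6594·6190 + 14918·10300 + 9288·6380 + 11865·9340 = 3.645488 × 10^8.
n_{18–34} = 715·14918·10300 / (3.645488 × 10^8) = 301.4.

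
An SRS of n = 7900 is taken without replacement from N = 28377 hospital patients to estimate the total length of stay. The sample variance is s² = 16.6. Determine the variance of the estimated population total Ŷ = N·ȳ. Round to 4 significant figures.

Var(Ŷ) = N²·Var(ȳ) = N²·(1 − n/N)·s²/n.
f = 7900/28377 = 0.27839447; Var(ȳ) = 0.72160553·16.6/7900 = 0.001516285.
Var(Ŷ) = 28377² · 0.001516285 = 1.2209948 × 10^6.

1.221 × 10^6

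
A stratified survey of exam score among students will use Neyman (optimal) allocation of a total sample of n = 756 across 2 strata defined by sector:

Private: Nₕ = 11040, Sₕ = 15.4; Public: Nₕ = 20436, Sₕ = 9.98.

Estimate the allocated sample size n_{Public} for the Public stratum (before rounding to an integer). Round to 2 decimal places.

412.30

Neyman allocation: nₕ = n·NₕSₕ / Σⱼ NⱼSⱼ.
Σ NⱼSⱼ = 11040·15.4 + 20436·9.98 = 373967.28.
n_{Public} = 756·20436·9.98 / 373967.28 = 412.30.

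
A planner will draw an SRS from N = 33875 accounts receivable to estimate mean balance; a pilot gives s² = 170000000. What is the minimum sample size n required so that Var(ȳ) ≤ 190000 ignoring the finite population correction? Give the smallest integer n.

895

Without fpc, n₀ = s²/D = 170000000/190000 = 894.7368.
Rounding up, n = 895.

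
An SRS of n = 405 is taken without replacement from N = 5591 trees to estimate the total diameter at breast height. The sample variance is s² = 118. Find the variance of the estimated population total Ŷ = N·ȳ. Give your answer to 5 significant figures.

8.4479 × 10^6

Var(Ŷ) = N²·Var(ȳ) = N²·(1 − n/N)·s²/n.
f = 405/5591 = 0.07243785; Var(ȳ) = 0.92756215·118/405 = 0.27025268.
Var(Ŷ) = 5591² · 0.27025268 = 8.4479045 × 10^6.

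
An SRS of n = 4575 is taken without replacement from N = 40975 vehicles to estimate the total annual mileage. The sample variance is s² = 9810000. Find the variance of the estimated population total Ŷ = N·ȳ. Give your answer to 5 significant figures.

3.1981 × 10^12

Var(Ŷ) = N²·Var(ȳ) = N²·(1 − n/N)·s²/n.
f = 4575/40975 = 0.11165345; Var(ȳ) = 0.88834655·9810000/4575 = 1904.848.
Var(Ŷ) = 40975² · 1904.848 = 3.1981457 × 10^12.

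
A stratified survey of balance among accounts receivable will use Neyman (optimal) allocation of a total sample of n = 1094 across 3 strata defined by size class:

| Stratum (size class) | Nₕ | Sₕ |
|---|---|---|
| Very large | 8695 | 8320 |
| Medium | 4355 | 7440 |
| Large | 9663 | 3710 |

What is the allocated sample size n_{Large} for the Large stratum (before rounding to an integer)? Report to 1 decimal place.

Neyman allocation: nₕ = n·NₕSₕ / Σⱼ NⱼSⱼ.
Σ NⱼSⱼ = 8695·8320 + 4355·7440 + 9663·3710 = 1.4059333 × 10^8.
n_{Large} = 1094·9663·3710 / (1.4059333 × 10^8) = 279.0.

279.0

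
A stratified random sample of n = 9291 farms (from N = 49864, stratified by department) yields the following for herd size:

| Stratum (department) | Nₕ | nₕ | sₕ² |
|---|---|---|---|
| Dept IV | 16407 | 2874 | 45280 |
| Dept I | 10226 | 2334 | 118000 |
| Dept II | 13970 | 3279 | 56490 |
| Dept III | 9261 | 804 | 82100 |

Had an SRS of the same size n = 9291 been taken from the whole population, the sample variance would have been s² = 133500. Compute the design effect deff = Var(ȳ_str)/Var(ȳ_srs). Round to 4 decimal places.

0.6243

Var(ȳ_str) = Σ Wₕ²(1−fₕ)sₕ²/nₕ with Wₕ = Nₕ/49864:
  Dept IV: (16407/49864)²·(1−2874/16407)·45280/2874 = 1.4069177
  Dept I: (10226/49864)²·(1−2334/10226)·118000/2334 = 1.6409668
  Dept II: (13970/49864)²·(1−3279/13970)·56490/3279 = 1.0348339
  Dept III: (9261/49864)²·(1−804/9261)·82100/804 = 3.2165262
  → Var(ȳ_str) = 7.2992446.
Var(ȳ_srs) = (1 − 9291/49864)·133500/9291 = 11.691462.
deff = 7.2992446 / 11.691462 = 0.6243.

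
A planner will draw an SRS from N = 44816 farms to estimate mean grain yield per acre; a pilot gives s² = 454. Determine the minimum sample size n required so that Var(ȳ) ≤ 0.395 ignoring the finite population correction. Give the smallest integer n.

Without fpc, n₀ = s²/D = 454/0.395 = 1149.3671.
Rounding up, n = 1150.

1150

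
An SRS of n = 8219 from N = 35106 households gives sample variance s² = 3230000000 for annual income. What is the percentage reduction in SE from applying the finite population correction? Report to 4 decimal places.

12.4854

f = n/N = 8219/35106 = 0.23411952.
SE_no-fpc = √(s²/n) = 626.89062; SE_fpc = √((1−f)s²/n) = 548.6208.
Ratio = √(1−f) = 0.87514597. Reduction = 100·(1 − 0.87514597) = 12.4854%.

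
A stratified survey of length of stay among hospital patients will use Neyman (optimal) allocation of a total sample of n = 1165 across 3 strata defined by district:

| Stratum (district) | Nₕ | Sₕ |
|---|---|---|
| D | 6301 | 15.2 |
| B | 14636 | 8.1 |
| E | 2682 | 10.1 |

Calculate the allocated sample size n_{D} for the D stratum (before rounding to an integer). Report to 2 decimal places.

Neyman allocation: nₕ = n·NₕSₕ / Σⱼ NⱼSⱼ.
Σ NⱼSⱼ = 6301·15.2 + 14636·8.1 + 2682·10.1 = 241415.
n_{D} = 1165·6301·15.2 / 241415 = 462.18.

462.18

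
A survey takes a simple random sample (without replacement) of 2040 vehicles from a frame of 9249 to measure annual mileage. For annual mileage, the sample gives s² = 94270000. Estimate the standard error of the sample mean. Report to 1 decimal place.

Under SRS without replacement, Var(ȳ) = (1 − f)·s²/n with f = n/N = 2040/9249 = 0.22056439.
Var(ȳ) = (1 − 0.22056439)·94270000/2040 = 0.77943561·46210.784 = 36018.331.
SE(ȳ) = √(36018.331) = 189.8.

189.8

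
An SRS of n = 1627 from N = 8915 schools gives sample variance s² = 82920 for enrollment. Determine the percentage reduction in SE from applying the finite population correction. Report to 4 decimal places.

f = n/N = 1627/8915 = 0.18250140.
SE_no-fpc = √(s²/n) = 7.1389752; SE_fpc = √((1−f)s²/n) = 6.4547493.
Ratio = √(1−f) = 0.90415629. Reduction = 100·(1 − 0.90415629) = 9.5844%.

9.5844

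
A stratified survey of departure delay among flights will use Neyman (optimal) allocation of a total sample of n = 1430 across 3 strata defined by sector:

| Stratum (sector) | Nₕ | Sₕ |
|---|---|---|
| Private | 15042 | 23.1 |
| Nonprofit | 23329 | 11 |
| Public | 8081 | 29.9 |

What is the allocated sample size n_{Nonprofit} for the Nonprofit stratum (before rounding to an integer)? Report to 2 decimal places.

Neyman allocation: nₕ = n·NₕSₕ / Σⱼ NⱼSⱼ.
Σ NⱼSⱼ = 15042·23.1 + 23329·11 + 8081·29.9 = 845711.1.
n_{Nonprofit} = 1430·23329·11 / 845711.1 = 433.91.

433.91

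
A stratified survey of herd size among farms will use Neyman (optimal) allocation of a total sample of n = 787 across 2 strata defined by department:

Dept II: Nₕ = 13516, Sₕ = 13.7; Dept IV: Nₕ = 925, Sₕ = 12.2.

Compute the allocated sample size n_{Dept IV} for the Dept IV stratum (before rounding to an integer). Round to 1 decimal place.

45.2

Neyman allocation: nₕ = n·NₕSₕ / Σⱼ NⱼSⱼ.
Σ NⱼSⱼ = 13516·13.7 + 925·12.2 = 196454.2.
n_{Dept IV} = 787·925·12.2 / 196454.2 = 45.2.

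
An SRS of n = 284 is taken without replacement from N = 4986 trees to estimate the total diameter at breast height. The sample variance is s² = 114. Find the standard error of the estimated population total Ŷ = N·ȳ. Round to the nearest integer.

3068

Var(Ŷ) = N²·Var(ȳ) = N²·(1 − n/N)·s²/n.
f = 284/4986 = 0.05695949; Var(ȳ) = 0.94304051·114/284 = 0.37854443.
Var(Ŷ) = 4986² · 0.37854443 = 9.4106887 × 10^6.
SE(Ŷ) = √(9.4106887 × 10^6) = 3068.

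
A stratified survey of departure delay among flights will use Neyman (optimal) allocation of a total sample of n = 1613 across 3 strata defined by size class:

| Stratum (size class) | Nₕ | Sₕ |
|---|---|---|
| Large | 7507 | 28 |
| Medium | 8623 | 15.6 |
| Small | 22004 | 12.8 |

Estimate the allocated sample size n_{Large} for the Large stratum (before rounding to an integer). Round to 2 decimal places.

541.29

Neyman allocation: nₕ = n·NₕSₕ / Σⱼ NⱼSⱼ.
Σ NⱼSⱼ = 7507·28 + 8623·15.6 + 22004·12.8 = 626366.
n_{Large} = 1613·7507·28 / 626366 = 541.29.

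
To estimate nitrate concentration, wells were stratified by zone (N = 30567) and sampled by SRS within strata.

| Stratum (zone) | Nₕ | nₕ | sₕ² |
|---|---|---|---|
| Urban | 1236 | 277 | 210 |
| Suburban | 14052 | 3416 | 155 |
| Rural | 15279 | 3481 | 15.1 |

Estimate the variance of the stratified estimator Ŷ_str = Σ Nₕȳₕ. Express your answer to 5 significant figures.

8.4621 × 10^6

Var(Ŷ_str) = Σₕ Nₕ²(1 − fₕ)sₕ²/nₕ.
Urban: 1236²·(1 − 277/1236)·210/277 = 898621.08.
Suburban: 14052²·(1 − 3416/14052)·155/3416 = 6.7815709 × 10^6.
Rural: 15279²·(1 − 3481/15279)·15.1/3481 = 781945.07.
Sum = 8.4621371 × 10^6.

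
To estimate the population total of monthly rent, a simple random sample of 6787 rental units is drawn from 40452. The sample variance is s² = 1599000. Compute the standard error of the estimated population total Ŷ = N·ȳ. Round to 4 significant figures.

Var(Ŷ) = N²·Var(ȳ) = N²·(1 − n/N)·s²/n.
f = 6787/40452 = 0.16777910; Var(ȳ) = 0.83222090·1599000/6787 = 196.06914.
Var(Ŷ) = 40452² · 196.06914 = 3.2084054 × 10^11.
SE(Ŷ) = √(3.2084054 × 10^11) = 566400.

566400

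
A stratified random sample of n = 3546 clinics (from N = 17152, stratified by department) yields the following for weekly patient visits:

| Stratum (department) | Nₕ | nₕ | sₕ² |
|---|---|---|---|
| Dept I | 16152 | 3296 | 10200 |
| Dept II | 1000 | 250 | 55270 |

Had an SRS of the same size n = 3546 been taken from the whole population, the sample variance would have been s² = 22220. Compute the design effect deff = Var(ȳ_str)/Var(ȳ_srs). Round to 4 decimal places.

0.5528

Var(ȳ_str) = Σ Wₕ²(1−fₕ)sₕ²/nₕ with Wₕ = Nₕ/17152:
  Dept I: (16152/17152)²·(1−3296/16152)·10200/3296 = 2.1843167
  Dept II: (1000/17152)²·(1−250/1000)·55270/250 = 0.56361324
  → Var(ȳ_str) = 2.7479299.
Var(ȳ_srs) = (1 − 3546/17152)·22220/3546 = 4.9707397.
deff = 2.7479299 / 4.9707397 = 0.5528.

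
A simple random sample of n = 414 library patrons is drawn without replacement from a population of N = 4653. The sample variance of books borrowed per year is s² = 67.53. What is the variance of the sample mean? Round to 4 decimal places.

0.1486

Under SRS without replacement, Var(ȳ) = (1 − f)·s²/n with f = n/N = 414/4653 = 0.08897485.
Var(ȳ) = (1 − 0.08897485)·67.53/414 = 0.91102515·0.16311594 = 0.14860272.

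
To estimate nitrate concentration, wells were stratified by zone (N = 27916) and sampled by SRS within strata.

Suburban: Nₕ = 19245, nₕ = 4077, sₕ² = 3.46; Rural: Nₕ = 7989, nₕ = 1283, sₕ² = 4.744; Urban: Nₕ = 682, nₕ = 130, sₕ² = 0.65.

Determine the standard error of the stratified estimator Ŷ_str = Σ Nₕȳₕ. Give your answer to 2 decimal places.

Var(Ŷ_str) = Σₕ Nₕ²(1 − fₕ)sₕ²/nₕ.
Suburban: 19245²·(1 − 4077/19245)·3.46/4077 = 247731.72.
Rural: 7989²·(1 − 1283/7989)·4.744/1283 = 198095.22.
Urban: 682²·(1 − 130/682)·0.65/130 = 1882.32.
Sum = 447709.26.
SE = √(447709.26) = 669.11.

669.11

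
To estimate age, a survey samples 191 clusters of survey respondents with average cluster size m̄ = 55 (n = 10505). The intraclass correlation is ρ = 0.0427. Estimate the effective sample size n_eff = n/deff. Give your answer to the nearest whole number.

3178

deff = 1 + (55 − 1)·0.0427 = 1 + 2.3058 = 3.3058.
n_eff = 10505 / 3.3058 = 3178.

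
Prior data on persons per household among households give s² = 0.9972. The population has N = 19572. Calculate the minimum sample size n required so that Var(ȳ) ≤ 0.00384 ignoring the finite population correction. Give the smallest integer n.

260

Without fpc, n₀ = s²/D = 0.9972/0.00384 = 259.6875.
Rounding up, n = 260.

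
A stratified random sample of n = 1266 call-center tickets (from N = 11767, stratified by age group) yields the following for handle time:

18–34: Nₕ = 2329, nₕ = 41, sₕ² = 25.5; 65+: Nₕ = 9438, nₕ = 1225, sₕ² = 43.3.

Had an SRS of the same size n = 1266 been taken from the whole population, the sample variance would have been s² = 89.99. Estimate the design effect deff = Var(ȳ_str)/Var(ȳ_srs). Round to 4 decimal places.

Var(ȳ_str) = Σ Wₕ²(1−fₕ)sₕ²/nₕ with Wₕ = Nₕ/11767:
  18–34: (2329/11767)²·(1−41/2329)·25.5/41 = 0.023935931
  65+: (9438/11767)²·(1−1225/9438)·43.3/1225 = 0.019788009
  → Var(ȳ_str) = 0.04372394.
Var(ȳ_srs) = (1 − 1266/11767)·89.99/1266 = 0.06343449.
deff = 0.04372394 / 0.06343449 = 0.6893.

0.6893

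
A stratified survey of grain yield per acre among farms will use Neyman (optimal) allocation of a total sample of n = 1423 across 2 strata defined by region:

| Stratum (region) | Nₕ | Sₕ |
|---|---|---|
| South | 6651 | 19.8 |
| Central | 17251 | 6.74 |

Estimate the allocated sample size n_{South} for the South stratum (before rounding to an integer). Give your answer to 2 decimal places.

755.74

Neyman allocation: nₕ = n·NₕSₕ / Σⱼ NⱼSⱼ.
Σ NⱼSⱼ = 6651·19.8 + 17251·6.74 = 247961.54.
n_{South} = 1423·6651·19.8 / 247961.54 = 755.74.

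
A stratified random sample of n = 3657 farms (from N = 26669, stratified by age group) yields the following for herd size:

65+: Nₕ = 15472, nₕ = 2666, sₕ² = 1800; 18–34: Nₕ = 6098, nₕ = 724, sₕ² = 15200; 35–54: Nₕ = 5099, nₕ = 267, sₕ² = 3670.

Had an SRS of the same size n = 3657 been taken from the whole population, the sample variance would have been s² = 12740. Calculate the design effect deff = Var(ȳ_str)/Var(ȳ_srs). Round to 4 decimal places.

0.5428

Var(ȳ_str) = Σ Wₕ²(1−fₕ)sₕ²/nₕ with Wₕ = Nₕ/26669:
  65+: (15472/26669)²·(1−2666/15472)·1800/2666 = 0.18808703
  18–34: (6098/26669)²·(1−724/6098)·15200/724 = 0.96733442
  35–54: (5099/26669)²·(1−267/5099)·3670/267 = 0.4761604
  → Var(ȳ_str) = 1.6315819.
Var(ȳ_srs) = (1 − 3657/26669)·12740/3657 = 3.0060216.
deff = 1.6315819 / 3.0060216 = 0.5428.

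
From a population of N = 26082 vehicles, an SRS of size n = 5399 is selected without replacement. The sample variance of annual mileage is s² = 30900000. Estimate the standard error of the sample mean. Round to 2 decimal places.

Under SRS without replacement, Var(ȳ) = (1 − f)·s²/n with f = n/N = 5399/26082 = 0.20700100.
Var(ȳ) = (1 − 0.20700100)·30900000/5399 = 0.79299900·5723.2821 = 4538.557.
SE(ȳ) = √(4538.557) = 67.37.

67.37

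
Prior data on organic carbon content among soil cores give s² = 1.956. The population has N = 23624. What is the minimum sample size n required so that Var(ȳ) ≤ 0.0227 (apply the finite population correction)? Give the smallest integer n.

Without fpc, n₀ = s²/D = 1.956/0.0227 = 86.1674.
With fpc, (1 − n/N)·s²/n ≤ D requires n ≥ n₀/(1 + n₀/N) = 86.1674/(1 + 86.1674/23624) = 85.8543.
Rounding up, n = 86.

86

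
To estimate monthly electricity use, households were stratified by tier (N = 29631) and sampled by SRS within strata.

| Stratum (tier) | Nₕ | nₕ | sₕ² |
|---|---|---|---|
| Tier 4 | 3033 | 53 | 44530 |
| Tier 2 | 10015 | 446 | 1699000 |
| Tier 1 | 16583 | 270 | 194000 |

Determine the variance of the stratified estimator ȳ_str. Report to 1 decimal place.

645.8

Var(ȳ_str) = Σₕ Wₕ²(1 − fₕ)sₕ²/nₕ with Wₕ = Nₕ/N, N = 29631.
Tier 4: Wₕ = 0.10235902; term = 0.10235902²·(1 − 0.01747445)·44530/53 = 8.6491391.
Tier 2: Wₕ = 0.33799062; term = 0.33799062²·(1 − 0.04453320)·1699000/446 = 415.79897.
Tier 1: Wₕ = 0.55965037; term = 0.55965037²·(1 − 0.01628173)·194000/270 = 221.38199.
Sum = 645.8301.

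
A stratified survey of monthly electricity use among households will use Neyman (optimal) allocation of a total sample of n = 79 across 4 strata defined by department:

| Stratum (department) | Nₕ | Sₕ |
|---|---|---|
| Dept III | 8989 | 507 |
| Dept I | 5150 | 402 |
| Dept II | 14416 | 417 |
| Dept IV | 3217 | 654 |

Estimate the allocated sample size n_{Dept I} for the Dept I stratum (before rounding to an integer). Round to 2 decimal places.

Neyman allocation: nₕ = n·NₕSₕ / Σⱼ NⱼSⱼ.
Σ NⱼSⱼ = 8989·507 + 5150·402 + 14416·417 + 3217·654 = 1.4743113 × 10^7.
n_{Dept I} = 79·5150·402 / (1.4743113 × 10^7) = 11.09.

11.09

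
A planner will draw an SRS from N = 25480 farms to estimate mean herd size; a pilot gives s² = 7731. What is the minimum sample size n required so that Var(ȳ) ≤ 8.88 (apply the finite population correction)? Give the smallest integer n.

Without fpc, n₀ = s²/D = 7731/8.88 = 870.6081.
With fpc, (1 − n/N)·s²/n ≤ D requires n ≥ n₀/(1 + n₀/N) = 870.6081/(1 + 870.6081/25480) = 841.8437.
Rounding up, n = 842.

842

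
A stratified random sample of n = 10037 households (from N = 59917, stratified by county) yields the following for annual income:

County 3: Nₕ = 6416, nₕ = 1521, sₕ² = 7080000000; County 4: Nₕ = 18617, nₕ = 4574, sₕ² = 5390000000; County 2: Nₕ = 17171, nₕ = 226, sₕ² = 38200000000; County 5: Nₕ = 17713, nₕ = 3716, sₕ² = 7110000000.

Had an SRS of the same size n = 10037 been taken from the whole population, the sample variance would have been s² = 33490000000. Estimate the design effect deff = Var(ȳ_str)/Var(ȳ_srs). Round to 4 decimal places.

Var(ȳ_str) = Σ Wₕ²(1−fₕ)sₕ²/nₕ with Wₕ = Nₕ/59917:
  County 3: (6416/59917)²·(1−1521/6416)·7080000000/1521 = 40721.238
  County 4: (18617/59917)²·(1−4574/18617)·5390000000/4574 = 85814.777
  County 2: (17171/59917)²·(1−226/17171)·38200000000/226 = 1.3699098 × 10^7
  County 5: (17713/59917)²·(1−3716/17713)·7110000000/3716 = 132135.91
  → Var(ȳ_str) = 1.395777 × 10^7.
Var(ȳ_srs) = (1 − 10037/59917)·33490000000/10037 = 2.7777145 × 10^6.
deff = (1.395777 × 10^7) / (2.7777145 × 10^6) = 5.0249.

5.0249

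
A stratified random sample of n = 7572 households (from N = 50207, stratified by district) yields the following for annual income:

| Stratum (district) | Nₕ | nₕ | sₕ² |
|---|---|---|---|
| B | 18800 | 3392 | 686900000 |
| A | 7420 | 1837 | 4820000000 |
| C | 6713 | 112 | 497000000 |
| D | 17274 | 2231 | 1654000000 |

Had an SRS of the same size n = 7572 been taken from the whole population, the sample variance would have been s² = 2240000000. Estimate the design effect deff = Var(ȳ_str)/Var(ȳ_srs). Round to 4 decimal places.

0.8790

Var(ȳ_str) = Σ Wₕ²(1−fₕ)sₕ²/nₕ with Wₕ = Nₕ/50207:
  B: (18800/50207)²·(1−3392/18800)·686900000/3392 = 23270.904
  A: (7420/50207)²·(1−1837/7420)·4820000000/1837 = 43120.21
  C: (6713/50207)²·(1−112/6713)·497000000/112 = 78007.472
  D: (17274/50207)²·(1−2231/17274)·1654000000/2231 = 76424.879
  → Var(ȳ_str) = 220823.47.
Var(ȳ_srs) = (1 − 7572/50207)·2240000000/7572 = 251211.44.
deff = 220823.47 / 251211.44 = 0.8790.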